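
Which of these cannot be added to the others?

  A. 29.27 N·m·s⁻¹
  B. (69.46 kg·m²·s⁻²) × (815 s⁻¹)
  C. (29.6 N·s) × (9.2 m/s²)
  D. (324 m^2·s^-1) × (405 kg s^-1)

D.

Reduce each to base SI dimensions:
  A. N·m·s⁻¹ = kg·m·s⁻²·m·s⁻¹ = kg·m²·s⁻³
  B. [kg·m²·s⁻²] · [s⁻¹] = kg·m²·s⁻³
  C. [kg·m·s⁻¹] · [m·s⁻²] = kg·m²·s⁻³
  D. [m²·s⁻¹] · [kg·s⁻¹] = kg·m²·s⁻²
All reduce to kg·m²·s⁻³ except D., which is kg·m²·s⁻².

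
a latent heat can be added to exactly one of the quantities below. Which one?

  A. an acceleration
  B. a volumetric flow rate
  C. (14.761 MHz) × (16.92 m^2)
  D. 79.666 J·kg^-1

Reference: [latent heat] = m²·s⁻².
Each option:
  A. [acceleration] = m·s⁻²
  B. [volumetric flow rate] = m³·s⁻¹
  C. [s⁻¹] · [m²] = m²·s⁻¹
  D. J·kg⁻¹ = N·m·kg⁻¹ = m²·s⁻²  ← same
Only D. matches m²·s⁻².

D.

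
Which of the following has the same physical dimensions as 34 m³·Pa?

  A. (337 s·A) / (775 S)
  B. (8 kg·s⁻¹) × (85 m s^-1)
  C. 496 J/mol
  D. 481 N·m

Reference: Pa·m³ = N·m⁻²·m³ = kg·m²·s⁻².
Each option:
  A. [s·A] / [kg⁻¹·m⁻²·s³·A²] = kg·m²·s⁻²·A⁻¹
  B. [kg·s⁻¹] · [m·s⁻¹] = kg·m·s⁻²
  C. J·mol⁻¹ = N·m·mol⁻¹ = kg·m²·s⁻²·mol⁻¹
  D. N·m = kg·m·s⁻²·m = kg·m²·s⁻²  ← same
Only D. matches kg·m²·s⁻².

D.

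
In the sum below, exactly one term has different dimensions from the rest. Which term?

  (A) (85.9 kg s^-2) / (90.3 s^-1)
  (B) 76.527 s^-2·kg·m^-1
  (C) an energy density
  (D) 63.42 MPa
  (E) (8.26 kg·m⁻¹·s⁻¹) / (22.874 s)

Work out the base dimensions of each:
  (A) [kg·s⁻²] / [s⁻¹] = kg·s⁻¹
  (B) kg·m⁻¹·s⁻²
  (C) [energy density] = kg·m⁻¹·s⁻²
  (D) Pa = N·m⁻² = kg·m⁻¹·s⁻²
  (E) [kg·m⁻¹·s⁻¹] / [s] = kg·m⁻¹·s⁻²
All reduce to kg·m⁻¹·s⁻² except (A), which is kg·s⁻¹.

(A)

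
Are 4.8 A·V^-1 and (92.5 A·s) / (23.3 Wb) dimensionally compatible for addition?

Yes

Dimensions:
  4.8 A·V^-1:  A·V⁻¹ = A·(J·C⁻¹)⁻¹ = kg⁻¹·m⁻²·s³·A²
  (92.5 A·s) / (23.3 Wb):  [s·A] / [kg·m²·s⁻²·A⁻¹] = kg⁻¹·m⁻²·s³·A²
Both are kg⁻¹·m⁻²·s³·A², so they have the same dimensions and can be added.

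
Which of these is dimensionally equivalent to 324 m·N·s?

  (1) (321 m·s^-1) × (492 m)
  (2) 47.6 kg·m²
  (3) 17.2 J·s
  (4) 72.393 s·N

Reference: N·m·s = kg·m·s⁻²·m·s = kg·m²·s⁻¹.
Each option:
  (1) [m·s⁻¹] · [m] = m²·s⁻¹
  (2) kg·m²
  (3) J·s = N·m·s = kg·m²·s⁻¹  ← same
  (4) N·s = kg·m·s⁻²·s = kg·m·s⁻¹
Only (3) matches kg·m²·s⁻¹.

(3)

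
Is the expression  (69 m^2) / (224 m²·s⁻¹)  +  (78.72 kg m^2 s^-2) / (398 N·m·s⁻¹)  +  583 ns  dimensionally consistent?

In SI base units:
  (69 m^2) / (224 m²·s⁻¹):  [m²] / [m²·s⁻¹] = s
  (78.72 kg m^2 s^-2) / (398 N·m·s⁻¹):  [kg·m²·s⁻²] / [kg·m²·s⁻³] = s
  583 ns:  s
Every term reduces to s.

Yes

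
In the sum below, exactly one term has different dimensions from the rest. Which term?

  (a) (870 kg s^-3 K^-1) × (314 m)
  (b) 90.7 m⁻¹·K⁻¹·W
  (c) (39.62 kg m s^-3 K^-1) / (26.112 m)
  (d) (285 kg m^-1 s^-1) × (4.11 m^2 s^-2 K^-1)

Expand each in SI base units:
  (a) [kg·s⁻³·K⁻¹] · [m] = kg·m·s⁻³·K⁻¹
  (b) W·m⁻¹·K⁻¹ = J·s⁻¹·m⁻¹·K⁻¹ = kg·m·s⁻³·K⁻¹
  (c) [kg·m·s⁻³·K⁻¹] / [m] = kg·s⁻³·K⁻¹
  (d) [kg·m⁻¹·s⁻¹] · [m²·s⁻²·K⁻¹] = kg·m·s⁻³·K⁻¹
All reduce to kg·m·s⁻³·K⁻¹ except (c), which is kg·s⁻³·K⁻¹.

(c)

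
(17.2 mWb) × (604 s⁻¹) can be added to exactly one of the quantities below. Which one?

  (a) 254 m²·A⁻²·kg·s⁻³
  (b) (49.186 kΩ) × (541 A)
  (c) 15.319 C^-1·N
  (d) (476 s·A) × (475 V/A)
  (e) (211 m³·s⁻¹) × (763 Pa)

Reference: [kg·m²·s⁻²·A⁻¹] · [s⁻¹] = kg·m²·s⁻³·A⁻¹.
Each option:
  (a) kg·m²·s⁻³·A⁻²
  (b) [kg·m²·s⁻³·A⁻²] · [A] = kg·m²·s⁻³·A⁻¹  ← same
  (c) N·C⁻¹ = kg·m·s⁻²·(s·A)⁻¹ = kg·m·s⁻³·A⁻¹
  (d) [s·A] · [kg·m²·s⁻³·A⁻²] = kg·m²·s⁻²·A⁻¹
  (e) [m³·s⁻¹] · [kg·m⁻¹·s⁻²] = kg·m²·s⁻³
Only (b) matches kg·m²·s⁻³·A⁻¹.

(b)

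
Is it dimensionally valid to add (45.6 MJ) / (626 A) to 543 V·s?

Yes

In SI base units:
  (45.6 MJ) / (626 A):  [kg·m²·s⁻²] / [A] = kg·m²·s⁻²·A⁻¹
  543 V·s:  V·s = J·C⁻¹·s = kg·m²·s⁻²·A⁻¹
Both are kg·m²·s⁻²·A⁻¹, so they have the same dimensions and can be added.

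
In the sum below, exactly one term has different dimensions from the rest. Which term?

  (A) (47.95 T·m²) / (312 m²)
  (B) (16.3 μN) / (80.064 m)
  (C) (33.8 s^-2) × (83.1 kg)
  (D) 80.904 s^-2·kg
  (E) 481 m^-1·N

Reduce each to base SI dimensions:
  (A) [kg·m²·s⁻²·A⁻¹] / [m²] = kg·s⁻²·A⁻¹
  (B) [kg·m·s⁻²] / [m] = kg·s⁻²
  (C) [s⁻²] · [kg] = kg·s⁻²
  (D) kg·s⁻²
  (E) N·m⁻¹ = kg·m·s⁻²·m⁻¹ = kg·s⁻²
All reduce to kg·s⁻² except (A), which is kg·s⁻²·A⁻¹.

(A)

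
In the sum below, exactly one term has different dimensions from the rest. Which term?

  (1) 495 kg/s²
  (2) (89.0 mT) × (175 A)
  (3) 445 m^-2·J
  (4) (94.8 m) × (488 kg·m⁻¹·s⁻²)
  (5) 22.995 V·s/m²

Work out the base dimensions of each:
  (1) kg·s⁻²
  (2) [kg·s⁻²·A⁻¹] · [A] = kg·s⁻²
  (3) J·m⁻² = N·m·m⁻² = kg·s⁻²
  (4) [m] · [kg·m⁻¹·s⁻²] = kg·s⁻²
  (5) V·s·m⁻² = J·C⁻¹·s·m⁻² = kg·s⁻²·A⁻¹
All reduce to kg·s⁻² except (5), which is kg·s⁻²·A⁻¹.

(5)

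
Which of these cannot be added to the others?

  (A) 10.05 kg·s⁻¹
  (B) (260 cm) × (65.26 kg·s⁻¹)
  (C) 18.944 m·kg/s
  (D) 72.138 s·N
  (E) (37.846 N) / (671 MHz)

(A)

Dimensions:
  (A) kg·s⁻¹
  (B) [m] · [kg·s⁻¹] = kg·m·s⁻¹
  (C) kg·m·s⁻¹
  (D) N·s = kg·m·s⁻²·s = kg·m·s⁻¹
  (E) [kg·m·s⁻²] / [s⁻¹] = kg·m·s⁻¹
All reduce to kg·m·s⁻¹ except (A), which is kg·s⁻¹.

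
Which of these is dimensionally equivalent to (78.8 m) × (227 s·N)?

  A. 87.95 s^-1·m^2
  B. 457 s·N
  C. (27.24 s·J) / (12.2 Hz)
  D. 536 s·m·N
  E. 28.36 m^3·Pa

Reference: [m] · [kg·m·s⁻¹] = kg·m²·s⁻¹.
Each option:
  A. m²·s⁻¹
  B. N·s = kg·m·s⁻²·s = kg·m·s⁻¹
  C. [kg·m²·s⁻¹] / [s⁻¹] = kg·m²
  D. N·m·s = kg·m·s⁻²·m·s = kg·m²·s⁻¹  ← same
  E. Pa·m³ = N·m⁻²·m³ = kg·m²·s⁻²
Only D. matches kg·m²·s⁻¹.

D.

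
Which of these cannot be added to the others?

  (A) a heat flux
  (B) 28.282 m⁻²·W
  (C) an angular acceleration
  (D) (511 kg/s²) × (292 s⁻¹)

(C)

Expand each in SI base units:
  (A) [heat flux] = kg·s⁻³
  (B) W·m⁻² = J·s⁻¹·m⁻² = kg·s⁻³
  (C) [angular acceleration] = s⁻²
  (D) [kg·s⁻²] · [s⁻¹] = kg·s⁻³
All reduce to kg·s⁻³ except (C), which is s⁻².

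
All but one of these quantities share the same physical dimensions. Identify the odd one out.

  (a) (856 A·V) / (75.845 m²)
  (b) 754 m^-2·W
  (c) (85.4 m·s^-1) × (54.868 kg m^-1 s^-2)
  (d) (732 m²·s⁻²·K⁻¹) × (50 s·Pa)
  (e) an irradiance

(d)

Expand each in SI base units:
  (a) [kg·m²·s⁻³] / [m²] = kg·s⁻³
  (b) W·m⁻² = J·s⁻¹·m⁻² = kg·s⁻³
  (c) [m·s⁻¹] · [kg·m⁻¹·s⁻²] = kg·s⁻³
  (d) [m²·s⁻²·K⁻¹] · [kg·m⁻¹·s⁻¹] = kg·m·s⁻³·K⁻¹
  (e) [irradiance] = kg·s⁻³
All reduce to kg·s⁻³ except (d), which is kg·m·s⁻³·K⁻¹.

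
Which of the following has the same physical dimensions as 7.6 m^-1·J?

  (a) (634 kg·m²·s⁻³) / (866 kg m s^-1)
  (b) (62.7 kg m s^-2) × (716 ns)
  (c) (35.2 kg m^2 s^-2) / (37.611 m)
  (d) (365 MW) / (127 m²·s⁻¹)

(c)

Reference: J·m⁻¹ = N·m·m⁻¹ = kg·m·s⁻².
Each option:
  (a) [kg·m²·s⁻³] / [kg·m·s⁻¹] = m·s⁻²
  (b) [kg·m·s⁻²] · [s] = kg·m·s⁻¹
  (c) [kg·m²·s⁻²] / [m] = kg·m·s⁻²  ← same
  (d) [kg·m²·s⁻³] / [m²·s⁻¹] = kg·s⁻²
Only (c) matches kg·m·s⁻².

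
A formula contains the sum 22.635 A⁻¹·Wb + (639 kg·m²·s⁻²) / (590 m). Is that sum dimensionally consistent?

No

Expand each in SI base units:
  22.635 A⁻¹·Wb:  Wb·A⁻¹ = V·s·A⁻¹ = kg·m²·s⁻²·A⁻²
  (639 kg·m²·s⁻²) / (590 m):  [kg·m²·s⁻²] / [m] = kg·m·s⁻²
kg·m²·s⁻²·A⁻² ≠ kg·m·s⁻², so they cannot be added.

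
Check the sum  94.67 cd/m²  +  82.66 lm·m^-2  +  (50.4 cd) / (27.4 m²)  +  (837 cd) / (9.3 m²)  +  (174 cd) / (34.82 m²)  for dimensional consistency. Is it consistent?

Expand each in SI base units:
  94.67 cd/m²:  cd·m⁻² = m⁻²·cd
  82.66 lm·m^-2:  lm·m⁻² = cd·m⁻² = m⁻²·cd
  (50.4 cd) / (27.4 m²):  [cd] / [m²] = m⁻²·cd
  (837 cd) / (9.3 m²):  [cd] / [m²] = m⁻²·cd
  (174 cd) / (34.82 m²):  [cd] / [m²] = m⁻²·cd
Every term reduces to m⁻²·cd.

Yes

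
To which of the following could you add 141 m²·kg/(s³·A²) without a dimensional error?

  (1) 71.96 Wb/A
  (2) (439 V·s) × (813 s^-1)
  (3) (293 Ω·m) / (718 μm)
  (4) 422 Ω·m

Reference: kg·m²·s⁻³·A⁻².
Each option:
  (1) Wb·A⁻¹ = V·s·A⁻¹ = kg·m²·s⁻²·A⁻²
  (2) [kg·m²·s⁻²·A⁻¹] · [s⁻¹] = kg·m²·s⁻³·A⁻¹
  (3) [kg·m³·s⁻³·A⁻²] / [m] = kg·m²·s⁻³·A⁻²  ← same
  (4) Ω·m = V·A⁻¹·m = kg·m³·s⁻³·A⁻²
Only (3) matches kg·m²·s⁻³·A⁻².

(3)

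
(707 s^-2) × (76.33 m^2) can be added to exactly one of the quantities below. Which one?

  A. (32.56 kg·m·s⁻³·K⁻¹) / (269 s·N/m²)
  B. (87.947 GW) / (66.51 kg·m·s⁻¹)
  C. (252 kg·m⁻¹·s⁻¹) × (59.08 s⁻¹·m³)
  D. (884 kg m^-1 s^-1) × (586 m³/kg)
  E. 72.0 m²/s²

E.

Reference: [s⁻²] · [m²] = m²·s⁻².
Each option:
  A. [kg·m·s⁻³·K⁻¹] / [kg·m⁻¹·s⁻¹] = m²·s⁻²·K⁻¹
  B. [kg·m²·s⁻³] / [kg·m·s⁻¹] = m·s⁻²
  C. [kg·m⁻¹·s⁻¹] · [m³·s⁻¹] = kg·m²·s⁻²
  D. [kg·m⁻¹·s⁻¹] · [kg⁻¹·m³] = m²·s⁻¹
  E. m²·s⁻²  ← same
Only E. matches m²·s⁻².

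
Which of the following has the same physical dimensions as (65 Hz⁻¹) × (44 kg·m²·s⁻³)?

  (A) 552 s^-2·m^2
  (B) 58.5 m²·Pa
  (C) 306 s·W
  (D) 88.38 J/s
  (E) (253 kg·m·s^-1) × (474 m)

(C)

Reference: [s] · [kg·m²·s⁻³] = kg·m²·s⁻².
Each option:
  (A) m²·s⁻²
  (B) Pa·m² = N·m⁻²·m² = kg·m·s⁻²
  (C) W·s = J·s⁻¹·s = kg·m²·s⁻²  ← same
  (D) J·s⁻¹ = N·m·s⁻¹ = kg·m²·s⁻³
  (E) [kg·m·s⁻¹] · [m] = kg·m²·s⁻¹
Only (C) matches kg·m²·s⁻².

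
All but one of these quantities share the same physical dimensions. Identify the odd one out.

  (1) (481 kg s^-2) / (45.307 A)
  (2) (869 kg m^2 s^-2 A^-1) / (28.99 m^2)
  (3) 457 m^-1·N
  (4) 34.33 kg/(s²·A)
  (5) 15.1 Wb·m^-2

(3)

Work out the base dimensions of each:
  (1) [kg·s⁻²] / [A] = kg·s⁻²·A⁻¹
  (2) [kg·m²·s⁻²·A⁻¹] / [m²] = kg·s⁻²·A⁻¹
  (3) N·m⁻¹ = kg·m·s⁻²·m⁻¹ = kg·s⁻²
  (4) kg·s⁻²·A⁻¹
  (5) Wb·m⁻² = V·s·m⁻² = kg·s⁻²·A⁻¹
All reduce to kg·s⁻²·A⁻¹ except (3), which is kg·s⁻².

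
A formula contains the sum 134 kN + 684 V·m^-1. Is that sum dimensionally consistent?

Work out the base dimensions of each:
  134 kN:  N = kg·m·s⁻²
  684 V·m^-1:  V·m⁻¹ = J·C⁻¹·m⁻¹ = kg·m·s⁻³·A⁻¹
kg·m·s⁻² ≠ kg·m·s⁻³·A⁻¹, so they cannot be added.

No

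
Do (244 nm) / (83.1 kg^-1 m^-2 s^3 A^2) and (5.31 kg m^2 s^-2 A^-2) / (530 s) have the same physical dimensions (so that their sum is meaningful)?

No

In SI base units:
  (244 nm) / (83.1 kg^-1 m^-2 s^3 A^2):  [m] / [kg⁻¹·m⁻²·s³·A²] = kg·m³·s⁻³·A⁻²
  (5.31 kg m^2 s^-2 A^-2) / (530 s):  [kg·m²·s⁻²·A⁻²] / [s] = kg·m²·s⁻³·A⁻²
kg·m³·s⁻³·A⁻² ≠ kg·m²·s⁻³·A⁻², so they cannot be added.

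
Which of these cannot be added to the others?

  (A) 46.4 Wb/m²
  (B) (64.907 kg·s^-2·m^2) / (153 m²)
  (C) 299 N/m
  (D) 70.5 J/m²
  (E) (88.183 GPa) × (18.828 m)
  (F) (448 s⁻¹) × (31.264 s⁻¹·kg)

Dimensions:
  (A) Wb·m⁻² = V·s·m⁻² = kg·s⁻²·A⁻¹
  (B) [kg·m²·s⁻²] / [m²] = kg·s⁻²
  (C) N·m⁻¹ = kg·m·s⁻²·m⁻¹ = kg·s⁻²
  (D) J·m⁻² = N·m·m⁻² = kg·s⁻²
  (E) [kg·m⁻¹·s⁻²] · [m] = kg·s⁻²
  (F) [s⁻¹] · [kg·s⁻¹] = kg·s⁻²
All reduce to kg·s⁻² except (A), which is kg·s⁻²·A⁻¹.

(A)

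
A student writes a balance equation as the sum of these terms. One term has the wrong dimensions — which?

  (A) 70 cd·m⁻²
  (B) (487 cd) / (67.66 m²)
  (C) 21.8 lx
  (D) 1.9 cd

Reduce each to base SI dimensions:
  (A) cd·m⁻² = m⁻²·cd
  (B) [cd] / [m²] = m⁻²·cd
  (C) lx = lm·m⁻² = m⁻²·cd
  (D) cd
All reduce to m⁻²·cd except (D), which is cd.

(D)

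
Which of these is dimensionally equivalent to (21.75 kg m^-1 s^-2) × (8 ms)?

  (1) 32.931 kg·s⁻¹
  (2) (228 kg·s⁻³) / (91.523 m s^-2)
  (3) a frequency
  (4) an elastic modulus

(2)

Reference: [kg·m⁻¹·s⁻²] · [s] = kg·m⁻¹·s⁻¹.
Each option:
  (1) kg·s⁻¹
  (2) [kg·s⁻³] / [m·s⁻²] = kg·m⁻¹·s⁻¹  ← same
  (3) [frequency] = s⁻¹
  (4) [elastic modulus] = kg·m⁻¹·s⁻²
Only (2) matches kg·m⁻¹·s⁻¹.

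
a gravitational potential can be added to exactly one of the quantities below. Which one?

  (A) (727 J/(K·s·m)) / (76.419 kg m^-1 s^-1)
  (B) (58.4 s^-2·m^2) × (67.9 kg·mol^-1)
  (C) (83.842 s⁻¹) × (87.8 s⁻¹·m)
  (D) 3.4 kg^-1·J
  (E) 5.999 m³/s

(D)

Reference: [gravitational potential] = m²·s⁻².
Each option:
  (A) [kg·m·s⁻³·K⁻¹] / [kg·m⁻¹·s⁻¹] = m²·s⁻²·K⁻¹
  (B) [m²·s⁻²] · [kg·mol⁻¹] = kg·m²·s⁻²·mol⁻¹
  (C) [s⁻¹] · [m·s⁻¹] = m·s⁻²
  (D) J·kg⁻¹ = N·m·kg⁻¹ = m²·s⁻²  ← same
  (E) m³·s⁻¹
Only (D) matches m²·s⁻².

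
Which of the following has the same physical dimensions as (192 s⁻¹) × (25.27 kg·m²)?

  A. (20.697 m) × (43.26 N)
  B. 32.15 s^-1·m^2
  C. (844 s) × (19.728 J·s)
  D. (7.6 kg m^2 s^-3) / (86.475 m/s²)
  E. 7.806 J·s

Reference: [s⁻¹] · [kg·m²] = kg·m²·s⁻¹.
Each option:
  A. [m] · [kg·m·s⁻²] = kg·m²·s⁻²
  B. m²·s⁻¹
  C. [s] · [kg·m²·s⁻¹] = kg·m²
  D. [kg·m²·s⁻³] / [m·s⁻²] = kg·m·s⁻¹
  E. J·s = N·m·s = kg·m²·s⁻¹  ← same
Only E. matches kg·m²·s⁻¹.

E.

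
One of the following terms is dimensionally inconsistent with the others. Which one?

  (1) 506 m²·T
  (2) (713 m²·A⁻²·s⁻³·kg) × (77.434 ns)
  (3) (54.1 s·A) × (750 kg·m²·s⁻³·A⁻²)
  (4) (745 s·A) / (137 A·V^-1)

Work out the base dimensions of each:
  (1) T·m² = Wb·m⁻²·m² = kg·m²·s⁻²·A⁻¹
  (2) [kg·m²·s⁻³·A⁻²] · [s] = kg·m²·s⁻²·A⁻²
  (3) [s·A] · [kg·m²·s⁻³·A⁻²] = kg·m²·s⁻²·A⁻¹
  (4) [s·A] / [kg⁻¹·m⁻²·s³·A²] = kg·m²·s⁻²·A⁻¹
All reduce to kg·m²·s⁻²·A⁻¹ except (2), which is kg·m²·s⁻²·A⁻².

(2)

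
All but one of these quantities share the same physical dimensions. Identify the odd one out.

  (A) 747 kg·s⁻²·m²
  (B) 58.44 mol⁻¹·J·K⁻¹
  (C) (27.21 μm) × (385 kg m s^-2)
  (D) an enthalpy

In SI base units:
  (A) kg·m²·s⁻²
  (B) J·mol⁻¹·K⁻¹ = N·m·mol⁻¹·K⁻¹ = kg·m²·s⁻²·K⁻¹·mol⁻¹
  (C) [m] · [kg·m·s⁻²] = kg·m²·s⁻²
  (D) [enthalpy] = kg·m²·s⁻²
All reduce to kg·m²·s⁻² except (B), which is kg·m²·s⁻²·K⁻¹·mol⁻¹.

(B)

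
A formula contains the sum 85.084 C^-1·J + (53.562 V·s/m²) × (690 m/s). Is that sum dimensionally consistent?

No

Dimensions:
  85.084 C^-1·J:  J·C⁻¹ = N·m·(s·A)⁻¹ = kg·m²·s⁻³·A⁻¹
  (53.562 V·s/m²) × (690 m/s):  [kg·s⁻²·A⁻¹] · [m·s⁻¹] = kg·m·s⁻³·A⁻¹
kg·m²·s⁻³·A⁻¹ ≠ kg·m·s⁻³·A⁻¹, so they cannot be added.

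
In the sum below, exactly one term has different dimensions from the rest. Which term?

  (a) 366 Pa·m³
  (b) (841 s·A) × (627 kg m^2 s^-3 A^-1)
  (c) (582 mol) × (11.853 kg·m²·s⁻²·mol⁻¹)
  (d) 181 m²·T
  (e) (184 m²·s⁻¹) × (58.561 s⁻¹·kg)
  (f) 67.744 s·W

Work out the base dimensions of each:
  (a) Pa·m³ = N·m⁻²·m³ = kg·m²·s⁻²
  (b) [s·A] · [kg·m²·s⁻³·A⁻¹] = kg·m²·s⁻²
  (c) [mol] · [kg·m²·s⁻²·mol⁻¹] = kg·m²·s⁻²
  (d) T·m² = Wb·m⁻²·m² = kg·m²·s⁻²·A⁻¹
  (e) [m²·s⁻¹] · [kg·s⁻¹] = kg·m²·s⁻²
  (f) W·s = J·s⁻¹·s = kg·m²·s⁻²
All reduce to kg·m²·s⁻² except (d), which is kg·m²·s⁻²·A⁻¹.

(d)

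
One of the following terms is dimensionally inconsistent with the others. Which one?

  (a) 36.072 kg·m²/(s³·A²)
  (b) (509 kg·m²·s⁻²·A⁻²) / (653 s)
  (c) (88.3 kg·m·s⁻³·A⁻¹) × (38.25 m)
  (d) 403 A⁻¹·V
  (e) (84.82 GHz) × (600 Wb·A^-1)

(c)

In SI base units:
  (a) kg·m²·s⁻³·A⁻²
  (b) [kg·m²·s⁻²·A⁻²] / [s] = kg·m²·s⁻³·A⁻²
  (c) [kg·m·s⁻³·A⁻¹] · [m] = kg·m²·s⁻³·A⁻¹
  (d) V·A⁻¹ = J·C⁻¹·A⁻¹ = kg·m²·s⁻³·A⁻²
  (e) [s⁻¹] · [kg·m²·s⁻²·A⁻²] = kg·m²·s⁻³·A⁻²
All reduce to kg·m²·s⁻³·A⁻² except (c), which is kg·m²·s⁻³·A⁻¹.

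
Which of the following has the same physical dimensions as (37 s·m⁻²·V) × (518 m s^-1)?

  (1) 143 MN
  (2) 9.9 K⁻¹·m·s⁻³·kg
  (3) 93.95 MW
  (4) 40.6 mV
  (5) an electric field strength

Reference: [kg·s⁻²·A⁻¹] · [m·s⁻¹] = kg·m·s⁻³·A⁻¹.
Each option:
  (1) N = kg·m·s⁻²
  (2) kg·m·s⁻³·K⁻¹
  (3) W = J·s⁻¹ = kg·m²·s⁻³
  (4) V = J·C⁻¹ = kg·m²·s⁻³·A⁻¹
  (5) [electric field strength] = kg·m·s⁻³·A⁻¹  ← same
Only (5) matches kg·m·s⁻³·A⁻¹.

(5)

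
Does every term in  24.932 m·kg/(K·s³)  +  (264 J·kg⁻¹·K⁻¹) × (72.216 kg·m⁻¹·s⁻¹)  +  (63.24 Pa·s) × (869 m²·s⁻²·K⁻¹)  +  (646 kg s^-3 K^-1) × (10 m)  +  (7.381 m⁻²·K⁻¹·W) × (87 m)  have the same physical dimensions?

Yes

Reduce each to base SI dimensions:
  24.932 m·kg/(K·s³):  kg·m·s⁻³·K⁻¹
  (264 J·kg⁻¹·K⁻¹) × (72.216 kg·m⁻¹·s⁻¹):  [m²·s⁻²·K⁻¹] · [kg·m⁻¹·s⁻¹] = kg·m·s⁻³·K⁻¹
  (63.24 Pa·s) × (869 m²·s⁻²·K⁻¹):  [kg·m⁻¹·s⁻¹] · [m²·s⁻²·K⁻¹] = kg·m·s⁻³·K⁻¹
  (646 kg s^-3 K^-1) × (10 m):  [kg·s⁻³·K⁻¹] · [m] = kg·m·s⁻³·K⁻¹
  (7.381 m⁻²·K⁻¹·W) × (87 m):  [kg·s⁻³·K⁻¹] · [m] = kg·m·s⁻³·K⁻¹
Every term reduces to kg·m·s⁻³·K⁻¹.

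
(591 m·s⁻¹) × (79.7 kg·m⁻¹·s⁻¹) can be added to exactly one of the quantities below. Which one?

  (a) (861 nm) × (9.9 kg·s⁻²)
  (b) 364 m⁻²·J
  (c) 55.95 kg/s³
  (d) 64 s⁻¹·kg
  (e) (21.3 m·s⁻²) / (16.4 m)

(b)

Reference: [m·s⁻¹] · [kg·m⁻¹·s⁻¹] = kg·s⁻².
Each option:
  (a) [m] · [kg·s⁻²] = kg·m·s⁻²
  (b) J·m⁻² = N·m·m⁻² = kg·s⁻²  ← same
  (c) kg·s⁻³
  (d) kg·s⁻¹
  (e) [m·s⁻²] / [m] = s⁻²
Only (b) matches kg·s⁻².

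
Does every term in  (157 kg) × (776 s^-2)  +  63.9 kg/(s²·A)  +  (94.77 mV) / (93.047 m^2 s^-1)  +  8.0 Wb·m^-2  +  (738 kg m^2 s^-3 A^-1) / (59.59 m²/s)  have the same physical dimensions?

No

Expand each in SI base units:
  (157 kg) × (776 s^-2):  [kg] · [s⁻²] = kg·s⁻²
  63.9 kg/(s²·A):  kg·s⁻²·A⁻¹
  (94.77 mV) / (93.047 m^2 s^-1):  [kg·m²·s⁻³·A⁻¹] / [m²·s⁻¹] = kg·s⁻²·A⁻¹
  8.0 Wb·m^-2:  Wb·m⁻² = V·s·m⁻² = kg·s⁻²·A⁻¹
  (738 kg m^2 s^-3 A^-1) / (59.59 m²/s):  [kg·m²·s⁻³·A⁻¹] / [m²·s⁻¹] = kg·s⁻²·A⁻¹
The terms do not share a single dimension (kg·s⁻² vs kg·s⁻²·A⁻¹).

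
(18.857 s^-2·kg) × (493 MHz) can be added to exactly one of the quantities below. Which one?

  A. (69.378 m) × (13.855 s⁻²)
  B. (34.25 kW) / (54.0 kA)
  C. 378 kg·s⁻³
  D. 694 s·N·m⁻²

C.

Reference: [kg·s⁻²] · [s⁻¹] = kg·s⁻³.
Each option:
  A. [m] · [s⁻²] = m·s⁻²
  B. [kg·m²·s⁻³] / [A] = kg·m²·s⁻³·A⁻¹
  C. kg·s⁻³  ← same
  D. N·s·m⁻² = kg·m·s⁻²·s·m⁻² = kg·m⁻¹·s⁻¹
Only C. matches kg·s⁻³.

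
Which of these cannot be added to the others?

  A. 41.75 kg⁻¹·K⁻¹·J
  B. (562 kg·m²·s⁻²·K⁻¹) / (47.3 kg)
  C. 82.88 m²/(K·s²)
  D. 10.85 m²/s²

D.

In SI base units:
  A. J·kg⁻¹·K⁻¹ = N·m·kg⁻¹·K⁻¹ = m²·s⁻²·K⁻¹
  B. [kg·m²·s⁻²·K⁻¹] / [kg] = m²·s⁻²·K⁻¹
  C. m²·s⁻²·K⁻¹
  D. m²·s⁻²
All reduce to m²·s⁻²·K⁻¹ except D., which is m²·s⁻².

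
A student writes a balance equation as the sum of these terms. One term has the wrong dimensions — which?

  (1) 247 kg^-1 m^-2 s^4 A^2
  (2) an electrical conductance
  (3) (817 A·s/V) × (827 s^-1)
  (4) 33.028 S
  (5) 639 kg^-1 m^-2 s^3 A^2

In SI base units:
  (1) kg⁻¹·m⁻²·s⁴·A²
  (2) [electrical conductance] = kg⁻¹·m⁻²·s³·A²
  (3) [kg⁻¹·m⁻²·s⁴·A²] · [s⁻¹] = kg⁻¹·m⁻²·s³·A²
  (4) S = Ω⁻¹ = kg⁻¹·m⁻²·s³·A²
  (5) kg⁻¹·m⁻²·s³·A²
All reduce to kg⁻¹·m⁻²·s³·A² except (1), which is kg⁻¹·m⁻²·s⁴·A².

(1)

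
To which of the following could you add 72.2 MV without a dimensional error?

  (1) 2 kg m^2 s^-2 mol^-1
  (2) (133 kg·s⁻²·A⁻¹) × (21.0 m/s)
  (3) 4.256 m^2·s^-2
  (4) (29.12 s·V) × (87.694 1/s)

Reference: V = J·C⁻¹ = kg·m²·s⁻³·A⁻¹.
Each option:
  (1) kg·m²·s⁻²·mol⁻¹
  (2) [kg·s⁻²·A⁻¹] · [m·s⁻¹] = kg·m·s⁻³·A⁻¹
  (3) m²·s⁻²
  (4) [kg·m²·s⁻²·A⁻¹] · [s⁻¹] = kg·m²·s⁻³·A⁻¹  ← same
Only (4) matches kg·m²·s⁻³·A⁻¹.

(4)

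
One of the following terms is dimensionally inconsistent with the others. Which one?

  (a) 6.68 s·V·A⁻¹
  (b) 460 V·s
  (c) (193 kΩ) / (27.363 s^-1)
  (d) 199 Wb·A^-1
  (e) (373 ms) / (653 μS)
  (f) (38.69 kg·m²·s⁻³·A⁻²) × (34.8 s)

Work out the base dimensions of each:
  (a) V·s·A⁻¹ = J·C⁻¹·s·A⁻¹ = kg·m²·s⁻²·A⁻²
  (b) V·s = J·C⁻¹·s = kg·m²·s⁻²·A⁻¹
  (c) [kg·m²·s⁻³·A⁻²] / [s⁻¹] = kg·m²·s⁻²·A⁻²
  (d) Wb·A⁻¹ = V·s·A⁻¹ = kg·m²·s⁻²·A⁻²
  (e) [s] / [kg⁻¹·m⁻²·s³·A²] = kg·m²·s⁻²·A⁻²
  (f) [kg·m²·s⁻³·A⁻²] · [s] = kg·m²·s⁻²·A⁻²
All reduce to kg·m²·s⁻²·A⁻² except (b), which is kg·m²·s⁻²·A⁻¹.

(b)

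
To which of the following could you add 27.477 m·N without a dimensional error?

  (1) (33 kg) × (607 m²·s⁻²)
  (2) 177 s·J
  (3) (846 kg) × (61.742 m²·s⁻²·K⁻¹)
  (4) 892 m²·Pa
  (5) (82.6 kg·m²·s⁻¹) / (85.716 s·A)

Reference: N·m = kg·m·s⁻²·m = kg·m²·s⁻².
Each option:
  (1) [kg] · [m²·s⁻²] = kg·m²·s⁻²  ← same
  (2) J·s = N·m·s = kg·m²·s⁻¹
  (3) [kg] · [m²·s⁻²·K⁻¹] = kg·m²·s⁻²·K⁻¹
  (4) Pa·m² = N·m⁻²·m² = kg·m·s⁻²
  (5) [kg·m²·s⁻¹] / [s·A] = kg·m²·s⁻²·A⁻¹
Only (1) matches kg·m²·s⁻².

(1)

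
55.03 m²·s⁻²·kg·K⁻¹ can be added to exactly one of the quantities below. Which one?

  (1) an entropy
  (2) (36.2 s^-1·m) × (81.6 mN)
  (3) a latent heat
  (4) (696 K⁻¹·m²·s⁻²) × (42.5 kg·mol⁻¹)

Reference: kg·m²·s⁻²·K⁻¹.
Each option:
  (1) [entropy] = kg·m²·s⁻²·K⁻¹  ← same
  (2) [m·s⁻¹] · [kg·m·s⁻²] = kg·m²·s⁻³
  (3) [latent heat] = m²·s⁻²
  (4) [m²·s⁻²·K⁻¹] · [kg·mol⁻¹] = kg·m²·s⁻²·K⁻¹·mol⁻¹
Only (1) matches kg·m²·s⁻²·K⁻¹.

(1)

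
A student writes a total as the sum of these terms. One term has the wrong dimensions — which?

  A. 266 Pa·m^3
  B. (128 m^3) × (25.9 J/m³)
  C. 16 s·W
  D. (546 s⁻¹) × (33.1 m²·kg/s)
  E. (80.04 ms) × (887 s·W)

E.

Expand each in SI base units:
  A. Pa·m³ = N·m⁻²·m³ = kg·m²·s⁻²
  B. [m³] · [kg·m⁻¹·s⁻²] = kg·m²·s⁻²
  C. W·s = J·s⁻¹·s = kg·m²·s⁻²
  D. [s⁻¹] · [kg·m²·s⁻¹] = kg·m²·s⁻²
  E. [s] · [kg·m²·s⁻²] = kg·m²·s⁻¹
All reduce to kg·m²·s⁻² except E., which is kg·m²·s⁻¹.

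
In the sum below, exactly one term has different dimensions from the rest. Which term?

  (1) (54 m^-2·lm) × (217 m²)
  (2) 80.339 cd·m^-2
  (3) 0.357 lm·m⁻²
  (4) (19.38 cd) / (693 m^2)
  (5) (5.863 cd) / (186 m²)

Reduce each to base SI dimensions:
  (1) [m⁻²·cd] · [m²] = cd
  (2) cd·m⁻² = m⁻²·cd
  (3) lm·m⁻² = cd·m⁻² = m⁻²·cd
  (4) [cd] / [m²] = m⁻²·cd
  (5) [cd] / [m²] = m⁻²·cd
All reduce to m⁻²·cd except (1), which is cd.

(1)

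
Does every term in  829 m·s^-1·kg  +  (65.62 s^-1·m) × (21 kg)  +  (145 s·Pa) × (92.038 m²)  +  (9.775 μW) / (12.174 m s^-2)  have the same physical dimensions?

Reduce each to base SI dimensions:
  829 m·s^-1·kg:  kg·m·s⁻¹
  (65.62 s^-1·m) × (21 kg):  [m·s⁻¹] · [kg] = kg·m·s⁻¹
  (145 s·Pa) × (92.038 m²):  [kg·m⁻¹·s⁻¹] · [m²] = kg·m·s⁻¹
  (9.775 μW) / (12.174 m s^-2):  [kg·m²·s⁻³] / [m·s⁻²] = kg·m·s⁻¹
Every term reduces to kg·m·s⁻¹.

Yes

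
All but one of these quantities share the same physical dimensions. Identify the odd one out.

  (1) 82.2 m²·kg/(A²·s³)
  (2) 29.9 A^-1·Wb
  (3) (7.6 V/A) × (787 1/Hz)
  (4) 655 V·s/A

(1)

Expand each in SI base units:
  (1) kg·m²·s⁻³·A⁻²
  (2) Wb·A⁻¹ = V·s·A⁻¹ = kg·m²·s⁻²·A⁻²
  (3) [kg·m²·s⁻³·A⁻²] · [s] = kg·m²·s⁻²·A⁻²
  (4) V·s·A⁻¹ = J·C⁻¹·s·A⁻¹ = kg·m²·s⁻²·A⁻²
All reduce to kg·m²·s⁻²·A⁻² except (1), which is kg·m²·s⁻³·A⁻².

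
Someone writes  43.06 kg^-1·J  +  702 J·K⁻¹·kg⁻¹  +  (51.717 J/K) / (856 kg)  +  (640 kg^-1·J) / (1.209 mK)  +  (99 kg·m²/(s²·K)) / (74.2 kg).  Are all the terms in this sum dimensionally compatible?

Dimensions:
  43.06 kg^-1·J:  J·kg⁻¹ = N·m·kg⁻¹ = m²·s⁻²
  702 J·K⁻¹·kg⁻¹:  J·kg⁻¹·K⁻¹ = N·m·kg⁻¹·K⁻¹ = m²·s⁻²·K⁻¹
  (51.717 J/K) / (856 kg):  [kg·m²·s⁻²·K⁻¹] / [kg] = m²·s⁻²·K⁻¹
  (640 kg^-1·J) / (1.209 mK):  [m²·s⁻²] / [K] = m²·s⁻²·K⁻¹
  (99 kg·m²/(s²·K)) / (74.2 kg):  [kg·m²·s⁻²·K⁻¹] / [kg] = m²·s⁻²·K⁻¹
The terms do not share a single dimension (m²·s⁻² vs m²·s⁻²·K⁻¹).

No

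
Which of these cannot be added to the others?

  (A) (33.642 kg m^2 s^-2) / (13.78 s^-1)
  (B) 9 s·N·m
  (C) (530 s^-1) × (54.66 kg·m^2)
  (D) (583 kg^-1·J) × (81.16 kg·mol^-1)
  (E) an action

Expand each in SI base units:
  (A) [kg·m²·s⁻²] / [s⁻¹] = kg·m²·s⁻¹
  (B) N·m·s = kg·m·s⁻²·m·s = kg·m²·s⁻¹
  (C) [s⁻¹] · [kg·m²] = kg·m²·s⁻¹
  (D) [m²·s⁻²] · [kg·mol⁻¹] = kg·m²·s⁻²·mol⁻¹
  (E) [action] = kg·m²·s⁻¹
All reduce to kg·m²·s⁻¹ except (D), which is kg·m²·s⁻²·mol⁻¹.

(D)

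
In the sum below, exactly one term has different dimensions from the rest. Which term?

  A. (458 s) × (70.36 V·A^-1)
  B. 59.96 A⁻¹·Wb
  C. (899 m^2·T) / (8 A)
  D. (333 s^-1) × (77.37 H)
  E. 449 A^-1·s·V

Dimensions:
  A. [s] · [kg·m²·s⁻³·A⁻²] = kg·m²·s⁻²·A⁻²
  B. Wb·A⁻¹ = V·s·A⁻¹ = kg·m²·s⁻²·A⁻²
  C. [kg·m²·s⁻²·A⁻¹] / [A] = kg·m²·s⁻²·A⁻²
  D. [s⁻¹] · [kg·m²·s⁻²·A⁻²] = kg·m²·s⁻³·A⁻²
  E. V·s·A⁻¹ = J·C⁻¹·s·A⁻¹ = kg·m²·s⁻²·A⁻²
All reduce to kg·m²·s⁻²·A⁻² except D., which is kg·m²·s⁻³·A⁻².

D.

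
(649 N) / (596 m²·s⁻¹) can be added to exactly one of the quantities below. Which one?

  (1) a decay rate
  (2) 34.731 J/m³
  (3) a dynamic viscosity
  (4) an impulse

(3)

Reference: [kg·m·s⁻²] / [m²·s⁻¹] = kg·m⁻¹·s⁻¹.
Each option:
  (1) [decay rate] = s⁻¹
  (2) J·m⁻³ = N·m·m⁻³ = kg·m⁻¹·s⁻²
  (3) [dynamic viscosity] = kg·m⁻¹·s⁻¹  ← same
  (4) [impulse] = kg·m·s⁻¹
Only (3) matches kg·m⁻¹·s⁻¹.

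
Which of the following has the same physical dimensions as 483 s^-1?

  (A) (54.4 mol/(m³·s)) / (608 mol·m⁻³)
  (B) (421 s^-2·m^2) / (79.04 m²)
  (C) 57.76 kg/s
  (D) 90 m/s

Reference: s⁻¹.
Each option:
  (A) [m⁻³·s⁻¹·mol] / [m⁻³·mol] = s⁻¹  ← same
  (B) [m²·s⁻²] / [m²] = s⁻²
  (C) kg·s⁻¹
  (D) m·s⁻¹
Only (A) matches s⁻¹.

(A)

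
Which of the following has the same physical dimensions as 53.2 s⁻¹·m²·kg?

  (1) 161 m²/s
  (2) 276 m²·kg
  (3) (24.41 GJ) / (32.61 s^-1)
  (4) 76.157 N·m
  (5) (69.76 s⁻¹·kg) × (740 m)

Reference: kg·m²·s⁻¹.
Each option:
  (1) m²·s⁻¹
  (2) kg·m²
  (3) [kg·m²·s⁻²] / [s⁻¹] = kg·m²·s⁻¹  ← same
  (4) N·m = kg·m·s⁻²·m = kg·m²·s⁻²
  (5) [kg·s⁻¹] · [m] = kg·m·s⁻¹
Only (3) matches kg·m²·s⁻¹.

(3)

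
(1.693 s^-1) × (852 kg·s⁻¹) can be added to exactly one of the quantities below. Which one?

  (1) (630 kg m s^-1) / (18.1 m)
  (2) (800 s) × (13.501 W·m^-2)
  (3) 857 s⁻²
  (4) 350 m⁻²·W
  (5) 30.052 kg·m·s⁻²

Reference: [s⁻¹] · [kg·s⁻¹] = kg·s⁻².
Each option:
  (1) [kg·m·s⁻¹] / [m] = kg·s⁻¹
  (2) [s] · [kg·s⁻³] = kg·s⁻²  ← same
  (3) s⁻²
  (4) W·m⁻² = J·s⁻¹·m⁻² = kg·s⁻³
  (5) kg·m·s⁻²
Only (2) matches kg·s⁻².

(2)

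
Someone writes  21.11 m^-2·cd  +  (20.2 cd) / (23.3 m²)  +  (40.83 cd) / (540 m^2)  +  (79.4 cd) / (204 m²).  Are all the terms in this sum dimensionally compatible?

In SI base units:
  21.11 m^-2·cd:  cd·m⁻² = m⁻²·cd
  (20.2 cd) / (23.3 m²):  [cd] / [m²] = m⁻²·cd
  (40.83 cd) / (540 m^2):  [cd] / [m²] = m⁻²·cd
  (79.4 cd) / (204 m²):  [cd] / [m²] = m⁻²·cd
Every term reduces to m⁻²·cd.

Yes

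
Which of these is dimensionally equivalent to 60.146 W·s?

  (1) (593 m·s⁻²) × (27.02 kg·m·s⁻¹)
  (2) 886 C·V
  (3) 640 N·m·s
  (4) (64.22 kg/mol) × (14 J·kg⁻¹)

(2)

Reference: W·s = J·s⁻¹·s = kg·m²·s⁻².
Each option:
  (1) [m·s⁻²] · [kg·m·s⁻¹] = kg·m²·s⁻³
  (2) C·V = s·A·J·C⁻¹ = kg·m²·s⁻²  ← same
  (3) N·m·s = kg·m·s⁻²·m·s = kg·m²·s⁻¹
  (4) [kg·mol⁻¹] · [m²·s⁻²] = kg·m²·s⁻²·mol⁻¹
Only (2) matches kg·m²·s⁻².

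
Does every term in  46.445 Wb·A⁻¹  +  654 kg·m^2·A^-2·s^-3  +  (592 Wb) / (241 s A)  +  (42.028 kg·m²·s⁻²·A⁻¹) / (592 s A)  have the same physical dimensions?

No

Expand each in SI base units:
  46.445 Wb·A⁻¹:  Wb·A⁻¹ = V·s·A⁻¹ = kg·m²·s⁻²·A⁻²
  654 kg·m^2·A^-2·s^-3:  kg·m²·s⁻³·A⁻²
  (592 Wb) / (241 s A):  [kg·m²·s⁻²·A⁻¹] / [s·A] = kg·m²·s⁻³·A⁻²
  (42.028 kg·m²·s⁻²·A⁻¹) / (592 s A):  [kg·m²·s⁻²·A⁻¹] / [s·A] = kg·m²·s⁻³·A⁻²
The terms do not share a single dimension (kg·m²·s⁻²·A⁻² vs kg·m²·s⁻³·A⁻²).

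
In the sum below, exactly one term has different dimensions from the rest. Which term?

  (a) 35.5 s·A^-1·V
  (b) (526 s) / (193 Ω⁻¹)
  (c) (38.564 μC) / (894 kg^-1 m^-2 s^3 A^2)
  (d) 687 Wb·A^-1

Dimensions:
  (a) V·s·A⁻¹ = J·C⁻¹·s·A⁻¹ = kg·m²·s⁻²·A⁻²
  (b) [s] / [kg⁻¹·m⁻²·s³·A²] = kg·m²·s⁻²·A⁻²
  (c) [s·A] / [kg⁻¹·m⁻²·s³·A²] = kg·m²·s⁻²·A⁻¹
  (d) Wb·A⁻¹ = V·s·A⁻¹ = kg·m²·s⁻²·A⁻²
All reduce to kg·m²·s⁻²·A⁻² except (c), which is kg·m²·s⁻²·A⁻¹.

(c)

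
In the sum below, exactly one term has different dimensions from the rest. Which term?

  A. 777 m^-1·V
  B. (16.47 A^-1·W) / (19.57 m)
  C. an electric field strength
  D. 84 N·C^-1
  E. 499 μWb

Expand each in SI base units:
  A. V·m⁻¹ = J·C⁻¹·m⁻¹ = kg·m·s⁻³·A⁻¹
  B. [kg·m²·s⁻³·A⁻¹] / [m] = kg·m·s⁻³·A⁻¹
  C. [electric field strength] = kg·m·s⁻³·A⁻¹
  D. N·C⁻¹ = kg·m·s⁻²·(s·A)⁻¹ = kg·m·s⁻³·A⁻¹
  E. Wb = V·s = kg·m²·s⁻²·A⁻¹
All reduce to kg·m·s⁻³·A⁻¹ except E., which is kg·m²·s⁻²·A⁻¹.

E.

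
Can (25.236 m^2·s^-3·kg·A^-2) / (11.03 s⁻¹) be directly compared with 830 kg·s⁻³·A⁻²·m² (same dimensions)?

Reduce each to base SI dimensions:
  (25.236 m^2·s^-3·kg·A^-2) / (11.03 s⁻¹):  [kg·m²·s⁻³·A⁻²] / [s⁻¹] = kg·m²·s⁻²·A⁻²
  830 kg·s⁻³·A⁻²·m²:  kg·m²·s⁻³·A⁻²
kg·m²·s⁻²·A⁻² ≠ kg·m²·s⁻³·A⁻², so they cannot be added.

No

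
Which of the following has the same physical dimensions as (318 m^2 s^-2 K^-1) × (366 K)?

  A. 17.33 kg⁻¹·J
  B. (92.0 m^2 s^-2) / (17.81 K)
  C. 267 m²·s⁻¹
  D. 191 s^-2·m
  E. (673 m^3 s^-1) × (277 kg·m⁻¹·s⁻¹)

A.

Reference: [m²·s⁻²·K⁻¹] · [K] = m²·s⁻².
Each option:
  A. J·kg⁻¹ = N·m·kg⁻¹ = m²·s⁻²  ← same
  B. [m²·s⁻²] / [K] = m²·s⁻²·K⁻¹
  C. m²·s⁻¹
  D. m·s⁻²
  E. [m³·s⁻¹] · [kg·m⁻¹·s⁻¹] = kg·m²·s⁻²
Only A. matches m²·s⁻².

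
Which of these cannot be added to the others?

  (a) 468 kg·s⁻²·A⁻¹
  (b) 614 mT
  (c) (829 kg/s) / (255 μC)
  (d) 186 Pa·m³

(d)

Work out the base dimensions of each:
  (a) kg·s⁻²·A⁻¹
  (b) T = Wb·m⁻² = kg·s⁻²·A⁻¹
  (c) [kg·s⁻¹] / [s·A] = kg·s⁻²·A⁻¹
  (d) Pa·m³ = N·m⁻²·m³ = kg·m²·s⁻²
All reduce to kg·s⁻²·A⁻¹ except (d), which is kg·m²·s⁻².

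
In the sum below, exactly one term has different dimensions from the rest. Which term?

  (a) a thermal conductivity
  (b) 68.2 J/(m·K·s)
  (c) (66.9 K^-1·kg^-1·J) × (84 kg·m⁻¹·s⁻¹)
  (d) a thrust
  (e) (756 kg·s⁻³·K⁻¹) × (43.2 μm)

(d)

Reduce each to base SI dimensions:
  (a) [thermal conductivity] = kg·m·s⁻³·K⁻¹
  (b) J·s⁻¹·m⁻¹·K⁻¹ = N·m·s⁻¹·m⁻¹·K⁻¹ = kg·m·s⁻³·K⁻¹
  (c) [m²·s⁻²·K⁻¹] · [kg·m⁻¹·s⁻¹] = kg·m·s⁻³·K⁻¹
  (d) [thrust] = kg·m·s⁻²
  (e) [kg·s⁻³·K⁻¹] · [m] = kg·m·s⁻³·K⁻¹
All reduce to kg·m·s⁻³·K⁻¹ except (d), which is kg·m·s⁻².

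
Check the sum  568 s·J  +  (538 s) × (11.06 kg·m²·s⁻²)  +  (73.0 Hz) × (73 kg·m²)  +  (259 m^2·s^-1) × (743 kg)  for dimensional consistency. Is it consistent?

Yes

Reduce each to base SI dimensions:
  568 s·J:  J·s = N·m·s = kg·m²·s⁻¹
  (538 s) × (11.06 kg·m²·s⁻²):  [s] · [kg·m²·s⁻²] = kg·m²·s⁻¹
  (73.0 Hz) × (73 kg·m²):  [s⁻¹] · [kg·m²] = kg·m²·s⁻¹
  (259 m^2·s^-1) × (743 kg):  [m²·s⁻¹] · [kg] = kg·m²·s⁻¹
Every term reduces to kg·m²·s⁻¹.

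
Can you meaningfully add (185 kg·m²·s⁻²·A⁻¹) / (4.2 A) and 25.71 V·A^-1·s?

Dimensions:
  (185 kg·m²·s⁻²·A⁻¹) / (4.2 A):  [kg·m²·s⁻²·A⁻¹] / [A] = kg·m²·s⁻²·A⁻²
  25.71 V·A^-1·s:  V·s·A⁻¹ = J·C⁻¹·s·A⁻¹ = kg·m²·s⁻²·A⁻²
Both are kg·m²·s⁻²·A⁻², so they have the same dimensions and can be added.

Yes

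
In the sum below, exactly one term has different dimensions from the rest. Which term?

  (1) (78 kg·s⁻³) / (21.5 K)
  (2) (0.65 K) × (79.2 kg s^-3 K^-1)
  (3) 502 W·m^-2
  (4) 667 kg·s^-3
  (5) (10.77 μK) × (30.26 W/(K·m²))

(1)

Reduce each to base SI dimensions:
  (1) [kg·s⁻³] / [K] = kg·s⁻³·K⁻¹
  (2) [K] · [kg·s⁻³·K⁻¹] = kg·s⁻³
  (3) W·m⁻² = J·s⁻¹·m⁻² = kg·s⁻³
  (4) kg·s⁻³
  (5) [K] · [kg·s⁻³·K⁻¹] = kg·s⁻³
All reduce to kg·s⁻³ except (1), which is kg·s⁻³·K⁻¹.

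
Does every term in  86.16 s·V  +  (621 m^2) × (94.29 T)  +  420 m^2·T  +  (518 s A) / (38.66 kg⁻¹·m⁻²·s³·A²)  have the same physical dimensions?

Yes

Work out the base dimensions of each:
  86.16 s·V:  V·s = J·C⁻¹·s = kg·m²·s⁻²·A⁻¹
  (621 m^2) × (94.29 T):  [m²] · [kg·s⁻²·A⁻¹] = kg·m²·s⁻²·A⁻¹
  420 m^2·T:  T·m² = Wb·m⁻²·m² = kg·m²·s⁻²·A⁻¹
  (518 s A) / (38.66 kg⁻¹·m⁻²·s³·A²):  [s·A] / [kg⁻¹·m⁻²·s³·A²] = kg·m²·s⁻²·A⁻¹
Every term reduces to kg·m²·s⁻²·A⁻¹.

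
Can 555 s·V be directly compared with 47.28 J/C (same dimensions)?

Dimensions:
  555 s·V:  V·s = J·C⁻¹·s = kg·m²·s⁻²·A⁻¹
  47.28 J/C:  J·C⁻¹ = N·m·(s·A)⁻¹ = kg·m²·s⁻³·A⁻¹
kg·m²·s⁻²·A⁻¹ ≠ kg·m²·s⁻³·A⁻¹, so they cannot be added.

No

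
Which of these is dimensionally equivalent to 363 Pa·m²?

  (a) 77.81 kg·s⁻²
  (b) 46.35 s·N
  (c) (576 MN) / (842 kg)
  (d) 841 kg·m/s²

(d)

Reference: Pa·m² = N·m⁻²·m² = kg·m·s⁻².
Each option:
  (a) kg·s⁻²
  (b) N·s = kg·m·s⁻²·s = kg·m·s⁻¹
  (c) [kg·m·s⁻²] / [kg] = m·s⁻²
  (d) kg·m·s⁻²  ← same
Only (d) matches kg·m·s⁻².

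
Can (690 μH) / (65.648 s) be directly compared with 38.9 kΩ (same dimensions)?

Expand each in SI base units:
  (690 μH) / (65.648 s):  [kg·m²·s⁻²·A⁻²] / [s] = kg·m²·s⁻³·A⁻²
  38.9 kΩ:  Ω = V·A⁻¹ = kg·m²·s⁻³·A⁻²
Both are kg·m²·s⁻³·A⁻², so they have the same dimensions and can be added.

Yes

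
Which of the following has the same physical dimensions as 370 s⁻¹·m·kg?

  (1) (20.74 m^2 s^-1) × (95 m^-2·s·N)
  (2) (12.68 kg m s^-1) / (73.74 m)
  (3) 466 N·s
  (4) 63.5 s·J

Reference: kg·m·s⁻¹.
Each option:
  (1) [m²·s⁻¹] · [kg·m⁻¹·s⁻¹] = kg·m·s⁻²
  (2) [kg·m·s⁻¹] / [m] = kg·s⁻¹
  (3) N·s = kg·m·s⁻²·s = kg·m·s⁻¹  ← same
  (4) J·s = N·m·s = kg·m²·s⁻¹
Only (3) matches kg·m·s⁻¹.

(3)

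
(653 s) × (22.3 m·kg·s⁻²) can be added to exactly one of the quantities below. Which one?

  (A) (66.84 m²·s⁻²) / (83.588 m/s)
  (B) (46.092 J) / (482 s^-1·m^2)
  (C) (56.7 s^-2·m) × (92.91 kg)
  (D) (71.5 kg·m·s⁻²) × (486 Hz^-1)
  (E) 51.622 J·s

Reference: [s] · [kg·m·s⁻²] = kg·m·s⁻¹.
Each option:
  (A) [m²·s⁻²] / [m·s⁻¹] = m·s⁻¹
  (B) [kg·m²·s⁻²] / [m²·s⁻¹] = kg·s⁻¹
  (C) [m·s⁻²] · [kg] = kg·m·s⁻²
  (D) [kg·m·s⁻²] · [s] = kg·m·s⁻¹  ← same
  (E) J·s = N·m·s = kg·m²·s⁻¹
Only (D) matches kg·m·s⁻¹.

(D)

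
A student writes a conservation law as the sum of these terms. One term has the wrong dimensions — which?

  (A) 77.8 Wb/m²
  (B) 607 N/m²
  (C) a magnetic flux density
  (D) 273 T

Work out the base dimensions of each:
  (A) Wb·m⁻² = V·s·m⁻² = kg·s⁻²·A⁻¹
  (B) N·m⁻² = kg·m·s⁻²·m⁻² = kg·m⁻¹·s⁻²
  (C) [magnetic flux density] = kg·s⁻²·A⁻¹
  (D) T = Wb·m⁻² = kg·s⁻²·A⁻¹
All reduce to kg·s⁻²·A⁻¹ except (B), which is kg·m⁻¹·s⁻².

(B)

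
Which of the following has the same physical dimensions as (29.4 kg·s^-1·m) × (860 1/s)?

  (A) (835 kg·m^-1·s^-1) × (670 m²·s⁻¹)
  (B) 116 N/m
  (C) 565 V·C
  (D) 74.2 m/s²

(A)

Reference: [kg·m·s⁻¹] · [s⁻¹] = kg·m·s⁻².
Each option:
  (A) [kg·m⁻¹·s⁻¹] · [m²·s⁻¹] = kg·m·s⁻²  ← same
  (B) N·m⁻¹ = kg·m·s⁻²·m⁻¹ = kg·s⁻²
  (C) C·V = s·A·J·C⁻¹ = kg·m²·s⁻²
  (D) m·s⁻²
Only (A) matches kg·m·s⁻².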